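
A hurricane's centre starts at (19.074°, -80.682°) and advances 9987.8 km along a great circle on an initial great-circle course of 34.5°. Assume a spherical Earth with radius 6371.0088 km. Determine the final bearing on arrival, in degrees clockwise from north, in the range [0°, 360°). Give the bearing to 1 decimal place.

The arc subtends δ = 9987.8/6371.0088 = 1.567695 rad at the centre.
With φ₁ = 19.074° = 0.332904 rad and θ = 34.5° = 0.602139 rad:
Applying the spherical law of cosines for sides, sin φ₂ = sin φ₁ cos δ + cos φ₁ sin δ cos θ = 0.779889, so φ₂ = 51.250°.
Then Δλ = atan2(0.535306, -0.251758) = 2.010408 rad, from sin θ sin δ cos φ₁ over cos δ − sin φ₁ sin φ₂.
λ₂ = λ₁ + Δλ = 34.506°.
The forward bearing on arrival equals the back-azimuth from the destination plus 180°.
Back-azimuth from P₂ (51.3°, 34.5°) to P₁ (19.1°, -80.7°), with Δλ' = λ₁ − λ₂ = -115.2°: atan2( sin Δλ' cos φ₁ , cos φ₂ sin φ₁ − sin φ₂ cos φ₁ cos Δλ' ) = 301.2°.
Final bearing = (301.2° + 180°) mod 360° = 121.2°.

final bearing 121.2°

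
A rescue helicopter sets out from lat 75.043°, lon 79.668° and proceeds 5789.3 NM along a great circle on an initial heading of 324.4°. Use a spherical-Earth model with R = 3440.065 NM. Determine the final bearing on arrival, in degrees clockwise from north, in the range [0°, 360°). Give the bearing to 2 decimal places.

δ = 5789.3/3440.065 = 1.682904 rad (96.4233°).
Converting: φ₁ = 1.309747 rad, θ = 5.661848 rad.
Applying the spherical law of cosines for sides, sin φ₂ = sin φ₁ cos δ + cos φ₁ sin δ cos θ = 0.100456, so φ₂ = 5.765°.
Then Δλ = atan2(-0.149299, -0.208926) = -2.521132 rad, from sin θ sin δ cos φ₁ over cos δ − sin φ₁ sin φ₂.
λ₂ = λ₁ + Δλ = -64.782°.
The forward bearing on arrival equals the back-azimuth from the destination plus 180°.
Back-azimuth from P₂ (5.77°, -64.78°) to P₁ (75.04°, 79.67°), with Δλ' = λ₁ − λ₂ = 144.45°: atan2( sin Δλ' cos φ₁ , cos φ₂ sin φ₁ − sin φ₂ cos φ₁ cos Δλ' ) = 8.69°.
Final bearing = (8.69° + 180°) mod 360° = 188.69°.

final bearing 188.69°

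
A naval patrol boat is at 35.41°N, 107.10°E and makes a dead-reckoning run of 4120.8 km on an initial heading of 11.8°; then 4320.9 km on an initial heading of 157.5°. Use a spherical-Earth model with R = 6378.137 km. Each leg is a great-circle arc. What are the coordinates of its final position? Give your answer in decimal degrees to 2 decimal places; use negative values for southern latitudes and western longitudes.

latitude 32.82°, longitude 145.39°

Apply the spherical direct solution leg by leg, carrying full precision between legs.
Leg 1: from (35.41°, 107.10°), δ = 4120.8/6378.137 = 0.646082 rad, θ = 11.8° → φ = 70.56°, λ = 128.81°.
Leg 2: from (70.56°, 128.81°), δ = 4320.9/6378.137 = 0.677455 rad, θ = 157.5° → φ = 32.82°, λ = 145.39°.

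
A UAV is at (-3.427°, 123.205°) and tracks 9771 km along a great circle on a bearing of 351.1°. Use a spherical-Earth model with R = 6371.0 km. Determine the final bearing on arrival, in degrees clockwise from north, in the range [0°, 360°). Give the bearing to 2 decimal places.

final bearing 301.96°

The arc subtends δ = 9771/6371 = 1.533668 rad at the centre.
Start latitude φ₁ = -0.059812 rad; initial bearing θ = 6.127851 rad.
Applying the spherical law of cosines for sides, sin φ₂ = sin φ₁ cos δ + cos φ₁ sin δ cos θ = 0.983295, so φ₂ = 79.512°.
Δλ = atan2( sin θ sin δ cos φ₁ , cos δ − sin φ₁ sin φ₂ ) = atan2(-0.154327, 0.095898) = -1.014796 rad = -58.143°.
λ₂ = 123.205° + -58.143° = 65.062°.
The forward bearing on arrival equals the back-azimuth from the destination plus 180°.
Back-azimuth from P₂ (79.51°, 65.06°) to P₁ (-3.43°, 123.20°), with Δλ' = λ₁ − λ₂ = 58.14°: atan2( sin Δλ' cos φ₁ , cos φ₂ sin φ₁ − sin φ₂ cos φ₁ cos Δλ' ) = 121.96°.
Final bearing = (121.96° + 180°) mod 360° = 301.96°.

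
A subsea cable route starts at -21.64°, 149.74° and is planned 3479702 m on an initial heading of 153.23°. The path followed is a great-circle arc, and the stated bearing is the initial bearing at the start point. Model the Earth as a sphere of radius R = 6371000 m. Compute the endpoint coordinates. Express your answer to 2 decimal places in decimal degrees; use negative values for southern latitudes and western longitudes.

latitude -48.26°, longitude 170.31°

Angular distance δ = d/R = 3479702 / 6371000 = 0.546178 rad.
Converting: φ₁ = -0.377689 rad, θ = 2.674368 rad.
Destination latitude: φ₂ = arcsin( sin φ₁ cos δ + cos φ₁ sin δ cos θ ) = arcsin(-0.746191) = -48.26°.
For the longitude increment, Δλ = atan2( sin θ sin δ cos φ₁, cos δ − sin φ₁ sin φ₂ ) = atan2(0.217465, 0.579340) = 20.57°.
λ₂ = λ₁ + Δλ = 170.31°.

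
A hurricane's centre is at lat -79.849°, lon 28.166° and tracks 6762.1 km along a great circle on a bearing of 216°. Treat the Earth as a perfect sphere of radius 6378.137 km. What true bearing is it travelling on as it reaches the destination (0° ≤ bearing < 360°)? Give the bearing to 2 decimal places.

Angular distance δ = d/R = 6762.1 / 6378.137 = 1.060200 rad.
With φ₁ = -79.849° = -1.393628 rad and θ = 216° = 3.769911 rad:
Destination latitude: φ₂ = arcsin( sin φ₁ cos δ + cos φ₁ sin δ cos θ ) = arcsin(-0.605445) = -37.261°.
Δλ = atan2( sin θ sin δ cos φ₁ , cos δ − sin φ₁ sin φ₂ ) = atan2(-0.090380, -0.107271) = -2.441444 rad = -139.884°.
Hence λ₂ = 28.166° + -139.884° = -111.718°.
The forward bearing on arrival equals the back-azimuth from the destination plus 180°.
Back-azimuth from P₂ (-37.26°, -111.72°) to P₁ (-79.85°, 28.17°), with Δλ' = λ₁ − λ₂ = 139.88°: atan2( sin Δλ' cos φ₁ , cos φ₂ sin φ₁ − sin φ₂ cos φ₁ cos Δλ' ) = 172.52°.
Final bearing = (172.52° + 180°) mod 360° = 352.52°.

final bearing 352.52°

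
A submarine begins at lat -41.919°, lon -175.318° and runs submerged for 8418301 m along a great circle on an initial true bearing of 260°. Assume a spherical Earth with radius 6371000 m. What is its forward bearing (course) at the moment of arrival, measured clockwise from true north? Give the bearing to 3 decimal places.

final bearing 310.029°

Angular distance δ = d/R = 8418301 / 6371000 = 1.321347 rad.
With φ₁ = -41.919° = -0.731625 rad and θ = 260° = 4.537856 rad:
sin φ₂ = sin φ₁ cos δ + cos φ₁ sin δ cos θ = (-0.668079)(0.246870) + (0.744090)(0.969048)(-0.173648) = -0.290140
φ₂ = asin(-0.290140) = -0.294373 rad = -16.866°.
For the longitude increment, Δλ = atan2( sin θ sin δ cos φ₁, cos δ − sin φ₁ sin φ₂ ) = atan2(-0.710105, 0.053034) = -85.729°.
λ₂ = -175.318° + -85.729° = -261.047°, normalized to (−180°, 180°] → 98.953°.
The forward bearing on arrival equals the back-azimuth from the destination plus 180°.
Back-azimuth from P₂ (-16.866°, 98.953°) to P₁ (-41.919°, -175.318°), with Δλ' = λ₁ − λ₂ = -274.271°: atan2( sin Δλ' cos φ₁ , cos φ₂ sin φ₁ − sin φ₂ cos φ₁ cos Δλ' ) = 130.029°.
Final bearing = (130.029° + 180°) mod 360° = 310.029°.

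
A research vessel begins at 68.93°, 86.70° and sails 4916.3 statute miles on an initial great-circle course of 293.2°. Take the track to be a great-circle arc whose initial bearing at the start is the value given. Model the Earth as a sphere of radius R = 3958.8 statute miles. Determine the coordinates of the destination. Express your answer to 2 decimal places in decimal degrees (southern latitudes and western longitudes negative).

latitude 25.81°, longitude -18.22°

The arc subtends δ = 4916.3/3958.8 = 1.241866 rad at the centre.
Converting: φ₁ = 1.203055 rad, θ = 5.117305 rad.
Destination latitude: φ₂ = arcsin( sin φ₁ cos δ + cos φ₁ sin δ cos θ ) = arcsin(0.435466) = 25.81°.
Δλ = atan2( sin θ sin δ cos φ₁ , cos δ − sin φ₁ sin φ₂ ) = atan2(-0.312722, -0.083321) = -1.831185 rad = -104.92°.
λ₂ = λ₁ + Δλ = -18.22°.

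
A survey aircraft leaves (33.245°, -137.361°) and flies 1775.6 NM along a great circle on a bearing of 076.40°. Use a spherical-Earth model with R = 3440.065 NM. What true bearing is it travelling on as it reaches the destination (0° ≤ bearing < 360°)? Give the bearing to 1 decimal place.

δ = 1775.6/3440.065 = 0.516153 rad (29.5734°).
With φ₁ = 33.245° = 0.580235 rad and θ = 76.4° = 1.333432 rad:
Applying the spherical law of cosines for sides, sin φ₂ = sin φ₁ cos δ + cos φ₁ sin δ cos θ = 0.573858, so φ₂ = 35.020°.
Δλ = atan2( sin θ sin δ cos φ₁ , cos δ − sin φ₁ sin φ₂ ) = atan2(0.401189, 0.555123) = 0.625801 rad = 35.856°.
λ₂ = -137.361° + 35.856° = -101.505°.
The forward bearing on arrival equals the back-azimuth from the destination plus 180°.
Back-azimuth from P₂ (35.0°, -101.5°) to P₁ (33.2°, -137.4°), with Δλ' = λ₁ − λ₂ = -35.9°: atan2( sin Δλ' cos φ₁ , cos φ₂ sin φ₁ − sin φ₂ cos φ₁ cos Δλ' ) = 277.0°.
Final bearing = (277.0° + 180°) mod 360° = 97.0°.

final bearing 97.0°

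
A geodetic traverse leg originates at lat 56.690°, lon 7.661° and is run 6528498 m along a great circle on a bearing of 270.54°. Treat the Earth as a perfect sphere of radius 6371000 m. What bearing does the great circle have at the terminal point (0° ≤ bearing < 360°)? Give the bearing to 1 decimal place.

δ = 6528498/6371000 = 1.024721 rad (58.7122°).
With φ₁ = 56.690° = 0.989427 rad and θ = 270.54° = 4.721814 rad:
Destination latitude: φ₂ = arcsin( sin φ₁ cos δ + cos φ₁ sin δ cos θ ) = arcsin(0.438439) = 26.004°.
Then Δλ = atan2(-0.469282, 0.152929) = -1.255771 rad, from sin θ sin δ cos φ₁ over cos δ − sin φ₁ sin φ₂.
Hence λ₂ = 7.661° + -71.950° = -64.289°.
The forward bearing on arrival equals the back-azimuth from the destination plus 180°.
Back-azimuth from P₂ (26.0°, -64.3°) to P₁ (56.7°, 7.7°), with Δλ' = λ₁ − λ₂ = 72.0°: atan2( sin Δλ' cos φ₁ , cos φ₂ sin φ₁ − sin φ₂ cos φ₁ cos Δλ' ) = 37.7°.
Final bearing = (37.7° + 180°) mod 360° = 217.7°.

final bearing 217.7°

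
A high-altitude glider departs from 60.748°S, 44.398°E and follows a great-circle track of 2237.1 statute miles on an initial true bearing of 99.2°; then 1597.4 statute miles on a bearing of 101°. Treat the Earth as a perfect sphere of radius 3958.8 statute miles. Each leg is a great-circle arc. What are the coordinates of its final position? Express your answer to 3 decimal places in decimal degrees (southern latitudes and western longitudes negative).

Apply the spherical direct solution leg by leg, carrying full precision between legs.
Leg 1: from (-60.748°, 44.398°), δ = 2237.1/3958.8 = 0.565095 rad, θ = 99.2° → φ = -51.140°, λ = 101.804°.
Leg 2: from (-51.140°, 101.804°), δ = 1597.4/3958.8 = 0.403506 rad, θ = 101° → φ = -49.743°, λ = 138.419°.

latitude -49.743°, longitude 138.419°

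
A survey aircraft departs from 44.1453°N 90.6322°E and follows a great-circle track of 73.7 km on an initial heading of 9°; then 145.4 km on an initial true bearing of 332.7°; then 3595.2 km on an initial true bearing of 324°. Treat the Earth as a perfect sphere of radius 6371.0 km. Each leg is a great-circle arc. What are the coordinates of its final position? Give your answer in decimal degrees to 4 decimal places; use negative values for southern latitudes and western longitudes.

Apply the spherical direct solution leg by leg, carrying full precision between legs.
Leg 1: from (44.1453°, 90.6322°), δ = 73.7/6371 = 0.011568 rad, θ = 9° → φ = 44.7998°, λ = 90.7783°.
Leg 2: from (44.7998°, 90.7783°), δ = 145.4/6371 = 0.022822 rad, θ = 332.7° → φ = 45.9586°, λ = 89.9157°.
Leg 3: from (45.9586°, 89.9157°), δ = 3595.2/6371 = 0.564307 rad, θ = 324° → φ = 65.2555°, λ = 41.2350°.

latitude 65.2555°, longitude 41.2350°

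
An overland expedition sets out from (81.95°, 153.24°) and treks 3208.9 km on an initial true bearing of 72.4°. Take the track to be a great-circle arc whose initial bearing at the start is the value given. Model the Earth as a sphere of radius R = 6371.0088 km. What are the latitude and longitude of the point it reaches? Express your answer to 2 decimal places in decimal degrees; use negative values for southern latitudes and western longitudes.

δ = 3208.9/6371.0088 = 0.503672 rad (28.8583°).
Start latitude φ₁ = 1.430297 rad; initial bearing θ = 1.263618 rad.
Destination latitude: φ₂ = arcsin( sin φ₁ cos δ + cos φ₁ sin δ cos θ ) = arcsin(0.887623) = 62.58°.
Δλ = atan2( sin θ sin δ cos φ₁ , cos δ − sin φ₁ sin φ₂ ) = atan2(0.064424, -0.003060) = 1.618260 rad = 92.72°.
λ₂ = 153.24° + 92.72° = 245.96°, normalized to (−180°, 180°] → -114.04°.

latitude 62.58°, longitude -114.04°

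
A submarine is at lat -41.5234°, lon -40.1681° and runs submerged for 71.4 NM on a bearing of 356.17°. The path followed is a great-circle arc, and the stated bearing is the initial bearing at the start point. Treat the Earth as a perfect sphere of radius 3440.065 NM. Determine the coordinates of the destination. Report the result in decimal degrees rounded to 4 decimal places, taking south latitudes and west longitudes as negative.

The arc subtends δ = 71.4/3440.065 = 0.020755 rad at the centre.
Start latitude φ₁ = -0.724720 rad; initial bearing θ = 6.216339 rad.
Applying the spherical law of cosines for sides, sin φ₂ = sin φ₁ cos δ + cos φ₁ sin δ cos θ = -0.647280, so φ₂ = -40.3368°.
Then Δλ = atan2(-0.001038, 0.570686) = -0.001819 rad, from sin θ sin δ cos φ₁ over cos δ − sin φ₁ sin φ₂.
λ₂ = λ₁ + Δλ = -40.2723°.

latitude -40.3368°, longitude -40.2723°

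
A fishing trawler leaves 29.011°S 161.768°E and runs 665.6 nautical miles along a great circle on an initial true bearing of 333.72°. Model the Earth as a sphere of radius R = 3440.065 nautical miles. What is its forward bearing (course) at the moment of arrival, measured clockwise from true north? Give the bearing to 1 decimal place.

final bearing 335.8°

δ = 665.6/3440.065 = 0.193485 rad (11.0859°).
Converting: φ₁ = -0.506337 rad, θ = 5.824513 rad.
Destination latitude: φ₂ = arcsin( sin φ₁ cos δ + cos φ₁ sin δ cos θ ) = arcsin(-0.325154) = -18.975°.
Then Δλ = atan2(-0.074451, 0.823648) = -0.090147 rad, from sin θ sin δ cos φ₁ over cos δ − sin φ₁ sin φ₂.
Hence λ₂ = 161.768° + -5.165° = 156.603°.
The forward bearing on arrival equals the back-azimuth from the destination plus 180°.
Back-azimuth from P₂ (-19.0°, 156.6°) to P₁ (-29.0°, 161.8°), with Δλ' = λ₁ − λ₂ = 5.2°: atan2( sin Δλ' cos φ₁ , cos φ₂ sin φ₁ − sin φ₂ cos φ₁ cos Δλ' ) = 155.8°.
Final bearing = (155.8° + 180°) mod 360° = 335.8°.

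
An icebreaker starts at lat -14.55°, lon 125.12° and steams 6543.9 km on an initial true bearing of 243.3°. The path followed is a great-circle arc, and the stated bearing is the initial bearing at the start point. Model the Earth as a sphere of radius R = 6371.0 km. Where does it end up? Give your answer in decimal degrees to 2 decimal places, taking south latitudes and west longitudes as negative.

latitude -30.14°, longitude 62.98°

The arc subtends δ = 6543.9/6371 = 1.027139 rad at the centre.
Start latitude φ₁ = -0.253945 rad; initial bearing θ = 4.246386 rad.
Destination latitude: φ₂ = arcsin( sin φ₁ cos δ + cos φ₁ sin δ cos θ ) = arcsin(-0.502156) = -30.14°.
For the longitude increment, Δλ = atan2( sin θ sin δ cos φ₁, cos δ − sin φ₁ sin φ₂ ) = atan2(-0.740047, 0.391116) = -62.14°.
λ₂ = λ₁ + Δλ = 62.98°.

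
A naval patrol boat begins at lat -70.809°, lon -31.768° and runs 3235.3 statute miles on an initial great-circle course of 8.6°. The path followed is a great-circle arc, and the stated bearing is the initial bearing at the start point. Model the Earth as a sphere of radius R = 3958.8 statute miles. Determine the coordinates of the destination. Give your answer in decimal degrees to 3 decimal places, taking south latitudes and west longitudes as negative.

Central angle δ = d/R = 0.817243 rad.
Converting: φ₁ = -1.235850 rad, θ = 0.150098 rad.
Destination latitude: φ₂ = arcsin( sin φ₁ cos δ + cos φ₁ sin δ cos θ ) = arcsin(-0.409184) = -24.154°.
Δλ = atan2( sin θ sin δ cos φ₁ , cos δ − sin φ₁ sin φ₂ ) = atan2(0.035847, 0.297790) = 0.119800 rad = 6.864°.
Hence λ₂ = -31.768° + 6.864° = -24.904°.

latitude -24.154°, longitude -24.904°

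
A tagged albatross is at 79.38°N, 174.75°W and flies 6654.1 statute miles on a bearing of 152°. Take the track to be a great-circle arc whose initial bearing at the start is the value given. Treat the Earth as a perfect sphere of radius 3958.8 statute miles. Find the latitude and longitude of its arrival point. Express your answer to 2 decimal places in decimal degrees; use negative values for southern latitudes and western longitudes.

δ = 6654.1/3958.8 = 1.680838 rad (96.3049°).
With φ₁ = 79.38° = 1.385442 rad and θ = 152° = 2.652900 rad:
Applying the spherical law of cosines for sides, sin φ₂ = sin φ₁ cos δ + cos φ₁ sin δ cos θ = -0.269676, so φ₂ = -15.65°.
Then Δλ = atan2(0.085998, 0.155238) = 0.505889 rad, from sin θ sin δ cos φ₁ over cos δ − sin φ₁ sin φ₂.
λ₂ = λ₁ + Δλ = -145.76°.

latitude -15.65°, longitude -145.76°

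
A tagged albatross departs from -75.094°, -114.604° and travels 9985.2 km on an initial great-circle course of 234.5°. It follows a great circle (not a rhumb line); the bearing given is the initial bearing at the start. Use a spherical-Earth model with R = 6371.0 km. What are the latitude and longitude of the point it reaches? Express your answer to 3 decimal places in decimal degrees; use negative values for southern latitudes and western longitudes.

δ = 9985.2/6371 = 1.567289 rad (89.7991°).
Start latitude φ₁ = -1.310638 rad; initial bearing θ = 4.092797 rad.
Destination latitude: φ₂ = arcsin( sin φ₁ cos δ + cos φ₁ sin δ cos θ ) = arcsin(-0.152765) = -8.787°.
Then Δλ = atan2(-0.209417, -0.144117) = -2.173547 rad, from sin θ sin δ cos φ₁ over cos δ − sin φ₁ sin φ₂.
λ₂ = -114.604° + -124.535° = -239.139°, normalized to (−180°, 180°] → 120.861°.

latitude -8.787°, longitude 120.861°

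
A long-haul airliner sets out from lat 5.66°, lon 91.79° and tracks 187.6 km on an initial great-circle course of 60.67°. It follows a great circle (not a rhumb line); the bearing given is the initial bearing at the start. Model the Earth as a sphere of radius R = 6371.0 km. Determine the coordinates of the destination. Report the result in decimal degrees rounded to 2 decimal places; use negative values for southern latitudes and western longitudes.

latitude 6.48°, longitude 93.27°

Angular distance δ = d/R = 187.6 / 6371 = 0.029446 rad.
With φ₁ = 5.66° = 0.098786 rad and θ = 60.67° = 1.058891 rad:
Applying the spherical law of cosines for sides, sin φ₂ = sin φ₁ cos δ + cos φ₁ sin δ cos θ = 0.112934, so φ₂ = 6.48°.
For the longitude increment, Δλ = atan2( sin θ sin δ cos φ₁, cos δ − sin φ₁ sin φ₂ ) = atan2(0.025542, 0.988428) = 1.48°.
λ₂ = 91.79° + 1.48° = 93.27°.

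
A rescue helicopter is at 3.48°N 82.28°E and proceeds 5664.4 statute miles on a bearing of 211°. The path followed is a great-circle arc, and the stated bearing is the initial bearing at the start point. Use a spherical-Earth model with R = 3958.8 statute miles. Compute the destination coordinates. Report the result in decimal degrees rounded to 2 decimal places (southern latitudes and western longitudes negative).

latitude -57.01°, longitude 12.79°

Central angle δ = d/R = 1.430838 rad.
Converting: φ₁ = 0.060737 rad, θ = 3.682645 rad.
Applying the spherical law of cosines for sides, sin φ₂ = sin φ₁ cos δ + cos φ₁ sin δ cos θ = -0.838753, so φ₂ = -57.01°.
For the longitude increment, Δλ = atan2( sin θ sin δ cos φ₁, cos δ − sin φ₁ sin φ₂ ) = atan2(-0.509061, 0.190415) = -69.49°.
λ₂ = 82.28° + -69.49° = 12.79°.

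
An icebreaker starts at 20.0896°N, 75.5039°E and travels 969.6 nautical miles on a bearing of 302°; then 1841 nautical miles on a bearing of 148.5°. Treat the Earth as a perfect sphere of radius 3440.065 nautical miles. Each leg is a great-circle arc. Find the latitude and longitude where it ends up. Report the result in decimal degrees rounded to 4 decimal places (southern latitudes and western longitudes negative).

latitude 1.0706°, longitude 75.4769°

Apply the spherical direct solution leg by leg, carrying full precision between legs.
Leg 1: from (20.0896°, 75.5039°), δ = 969.6/3440.065 = 0.281855 rad, θ = 302° → φ = 27.9278°, λ = 60.0201°.
Leg 2: from (27.9278°, 60.0201°), δ = 1841/3440.065 = 0.535164 rad, θ = 148.5° → φ = 1.0706°, λ = 75.4769°.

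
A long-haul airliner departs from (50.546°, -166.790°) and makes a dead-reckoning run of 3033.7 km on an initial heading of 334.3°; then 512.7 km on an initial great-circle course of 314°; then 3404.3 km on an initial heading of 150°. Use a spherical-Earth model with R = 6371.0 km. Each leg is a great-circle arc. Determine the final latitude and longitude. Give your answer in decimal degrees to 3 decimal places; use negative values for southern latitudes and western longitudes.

Apply the spherical direct solution leg by leg, carrying full precision between legs.
Leg 1: from (50.546°, -166.790°), δ = 3033.7/6371 = 0.476173 rad, θ = 334.3° → φ = 71.569°, λ = 154.252°.
Leg 2: from (71.569°, 154.252°), δ = 512.7/6371 = 0.080474 rad, θ = 314° → φ = 74.428°, λ = 141.813°.
Leg 3: from (74.428°, 141.813°), δ = 3404.3/6371 = 0.534343 rad, θ = 150° → φ = 45.285°, λ = 163.031°.

latitude 45.285°, longitude 163.031°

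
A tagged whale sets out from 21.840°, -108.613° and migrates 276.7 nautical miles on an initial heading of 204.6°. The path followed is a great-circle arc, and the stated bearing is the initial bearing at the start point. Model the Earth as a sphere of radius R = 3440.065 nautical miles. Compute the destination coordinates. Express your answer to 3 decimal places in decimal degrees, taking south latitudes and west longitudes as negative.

Angular distance δ = d/R = 276.7 / 3440.065 = 0.080435 rad.
Converting: φ₁ = 0.381180 rad, θ = 3.570944 rad.
Destination latitude: φ₂ = arcsin( sin φ₁ cos δ + cos φ₁ sin δ cos θ ) = arcsin(0.303001) = 17.638°.
Then Δλ = atan2(-0.031047, 0.884046) = -0.035104 rad, from sin θ sin δ cos φ₁ over cos δ − sin φ₁ sin φ₂.
λ₂ = λ₁ + Δλ = -110.624°.

latitude 17.638°, longitude -110.624°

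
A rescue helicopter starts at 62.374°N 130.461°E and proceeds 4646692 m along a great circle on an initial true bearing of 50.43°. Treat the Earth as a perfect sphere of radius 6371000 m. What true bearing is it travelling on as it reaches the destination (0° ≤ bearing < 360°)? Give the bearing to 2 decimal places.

final bearing 136.00°

δ = 4646692/6371000 = 0.729350 rad (41.7887°).
Converting: φ₁ = 1.088632 rad, θ = 0.880170 rad.
Destination latitude: φ₂ = arcsin( sin φ₁ cos δ + cos φ₁ sin δ cos θ ) = arcsin(0.857444) = 59.031°.
Then Δλ = atan2(0.238193, -0.014082) = 1.629847 rad, from sin θ sin δ cos φ₁ over cos δ − sin φ₁ sin φ₂.
λ₂ = 130.461° + 93.383° = 223.844°, normalized to (−180°, 180°] → -136.156°.
The forward bearing on arrival equals the back-azimuth from the destination plus 180°.
Back-azimuth from P₂ (59.03°, -136.16°) to P₁ (62.37°, 130.46°), with Δλ' = λ₁ − λ₂ = 266.62°: atan2( sin Δλ' cos φ₁ , cos φ₂ sin φ₁ − sin φ₂ cos φ₁ cos Δλ' ) = 316.00°.
Final bearing = (316.00° + 180°) mod 360° = 136.00°.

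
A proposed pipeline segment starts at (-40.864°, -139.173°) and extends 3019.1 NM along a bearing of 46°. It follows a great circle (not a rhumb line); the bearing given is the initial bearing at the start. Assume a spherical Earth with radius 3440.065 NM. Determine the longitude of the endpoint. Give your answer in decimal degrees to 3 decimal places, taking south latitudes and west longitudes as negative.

longitude -105.573°

δ = 3019.1/3440.065 = 0.877629 rad (50.2844°).
Converting: φ₁ = -0.713211 rad, θ = 0.802851 rad.
Destination latitude: φ₂ = arcsin( sin φ₁ cos δ + cos φ₁ sin δ cos θ ) = arcsin(-0.013951) = -0.799°.
Then Δλ = atan2(0.418468, 0.629849) = 0.586427 rad, from sin θ sin δ cos φ₁ over cos δ − sin φ₁ sin φ₂.
λ₂ = -139.173° + 33.600° = -105.573°.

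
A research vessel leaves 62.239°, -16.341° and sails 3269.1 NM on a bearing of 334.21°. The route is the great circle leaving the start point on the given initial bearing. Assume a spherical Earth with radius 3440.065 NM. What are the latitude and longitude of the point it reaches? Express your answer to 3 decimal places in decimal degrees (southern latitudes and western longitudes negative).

latitude 58.840°, longitude -153.176°

The arc subtends δ = 3269.1/3440.065 = 0.950302 rad at the centre.
Start latitude φ₁ = 1.086275 rad; initial bearing θ = 5.833065 rad.
Destination latitude: φ₂ = arcsin( sin φ₁ cos δ + cos φ₁ sin δ cos θ ) = arcsin(0.855725) = 58.840°.
Then Δλ = atan2(-0.164875, -0.175792) = -2.388230 rad, from sin θ sin δ cos φ₁ over cos δ − sin φ₁ sin φ₂.
λ₂ = -16.341° + -136.835° = -153.176°.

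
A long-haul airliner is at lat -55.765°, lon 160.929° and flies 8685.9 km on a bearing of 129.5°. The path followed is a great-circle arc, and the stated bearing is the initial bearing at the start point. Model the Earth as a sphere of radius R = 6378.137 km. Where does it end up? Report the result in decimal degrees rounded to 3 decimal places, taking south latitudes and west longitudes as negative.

latitude -31.438°, longitude -81.287°

Angular distance δ = d/R = 8685.9 / 6378.137 = 1.361824 rad.
With φ₁ = -55.765° = -0.973283 rad and θ = 129.5° = 2.260201 rad:
Applying the spherical law of cosines for sides, sin φ₂ = sin φ₁ cos δ + cos φ₁ sin δ cos θ = -0.521576, so φ₂ = -31.438°.
For the longitude increment, Δλ = atan2( sin θ sin δ cos φ₁, cos δ − sin φ₁ sin φ₂ ) = atan2(0.424663, -0.223751) = 117.784°.
λ₂ = 160.929° + 117.784° = 278.713°, normalized to (−180°, 180°] → -81.287°.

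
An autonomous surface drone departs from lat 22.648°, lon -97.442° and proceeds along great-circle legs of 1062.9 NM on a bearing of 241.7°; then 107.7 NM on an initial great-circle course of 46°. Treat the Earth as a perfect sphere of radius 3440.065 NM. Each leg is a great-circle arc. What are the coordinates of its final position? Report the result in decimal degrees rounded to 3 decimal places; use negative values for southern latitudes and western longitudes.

Apply the spherical direct solution leg by leg, carrying full precision between legs.
Leg 1: from (22.648°, -97.442°), δ = 1062.9/3440.065 = 0.308977 rad, θ = 241.7° → φ = 13.520°, λ = -113.426°.
Leg 2: from (13.520°, -113.426°), δ = 107.7/3440.065 = 0.031308 rad, θ = 46° → φ = 14.763°, λ = -112.092°.

latitude 14.763°, longitude -112.092°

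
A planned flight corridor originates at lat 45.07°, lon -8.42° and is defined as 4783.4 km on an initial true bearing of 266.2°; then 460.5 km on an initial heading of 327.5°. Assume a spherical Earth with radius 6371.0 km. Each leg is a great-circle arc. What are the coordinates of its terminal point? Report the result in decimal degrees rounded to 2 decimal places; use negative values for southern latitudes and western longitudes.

latitude 32.52°, longitude -62.20°

Apply the spherical direct solution leg by leg, carrying full precision between legs.
Leg 1: from (45.07°, -8.42°), δ = 4783.4/6371 = 0.750808 rad, θ = 266.2° → φ = 29.06°, λ = -59.57°.
Leg 2: from (29.06°, -59.57°), δ = 460.5/6371 = 0.072281 rad, θ = 327.5° → φ = 32.52°, λ = -62.20°.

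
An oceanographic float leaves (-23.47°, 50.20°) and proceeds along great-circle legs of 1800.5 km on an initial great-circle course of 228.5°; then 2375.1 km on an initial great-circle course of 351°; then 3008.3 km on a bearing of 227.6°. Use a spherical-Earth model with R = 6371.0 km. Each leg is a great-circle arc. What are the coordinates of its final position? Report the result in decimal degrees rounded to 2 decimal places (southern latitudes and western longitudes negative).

Apply the spherical direct solution leg by leg, carrying full precision between legs.
Leg 1: from (-23.47°, 50.20°), δ = 1800.5/6371 = 0.282609 rad, θ = 228.5° → φ = -33.50°, λ = 35.69°.
Leg 2: from (-33.50°, 35.69°), δ = 2375.1/6371 = 0.372799 rad, θ = 351° → φ = -12.36°, λ = 32.35°.
Leg 3: from (-12.36°, 32.35°), δ = 3008.3/6371 = 0.472186 rad, θ = 227.6° → φ = -29.36°, λ = 9.69°.

latitude -29.36°, longitude 9.69°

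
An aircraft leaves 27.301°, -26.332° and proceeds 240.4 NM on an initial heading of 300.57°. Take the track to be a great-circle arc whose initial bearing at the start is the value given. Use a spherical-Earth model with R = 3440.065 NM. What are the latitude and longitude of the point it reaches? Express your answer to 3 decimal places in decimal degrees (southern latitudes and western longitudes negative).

The arc subtends δ = 240.4/3440.065 = 0.069882 rad at the centre.
Converting: φ₁ = 0.476492 rad, θ = 5.245936 rad.
Destination latitude: φ₂ = arcsin( sin φ₁ cos δ + cos φ₁ sin δ cos θ ) = arcsin(0.489102) = 29.282°.
Δλ = atan2( sin θ sin δ cos φ₁ , cos δ − sin φ₁ sin φ₂ ) = atan2(-0.053424, 0.773225) = -0.068982 rad = -3.952°.
λ₂ = -26.332° + -3.952° = -30.284°.

latitude 29.282°, longitude -30.284°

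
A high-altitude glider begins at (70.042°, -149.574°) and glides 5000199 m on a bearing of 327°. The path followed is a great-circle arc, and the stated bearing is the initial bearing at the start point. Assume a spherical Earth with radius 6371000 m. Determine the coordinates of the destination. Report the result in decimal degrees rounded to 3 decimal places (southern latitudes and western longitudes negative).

latitude 60.149°, longitude 81.075°

Central angle δ = d/R = 0.784837 rad.
Converting: φ₁ = 1.222464 rad, θ = 5.707227 rad.
sin φ₂ = sin φ₁ cos δ + cos φ₁ sin δ cos θ = (0.939943)(0.707503) + (0.341331)(0.706710)(0.838671) = 0.867319
φ₂ = asin(0.867319) = 1.049790 rad = 60.149°.
Then Δλ = atan2(-0.131379, -0.107727) = -2.257597 rad, from sin θ sin δ cos φ₁ over cos δ − sin φ₁ sin φ₂.
λ₂ = -149.574° + -129.351° = -278.925°, normalized to (−180°, 180°] → 81.075°.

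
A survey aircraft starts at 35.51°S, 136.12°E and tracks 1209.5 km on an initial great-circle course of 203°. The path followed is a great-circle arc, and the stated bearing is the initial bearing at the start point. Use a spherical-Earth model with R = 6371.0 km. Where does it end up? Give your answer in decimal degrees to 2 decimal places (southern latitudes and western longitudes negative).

latitude -45.38°, longitude 130.09°

Angular distance δ = d/R = 1209.5 / 6371 = 0.189845 rad.
With φ₁ = -35.51° = -0.619766 rad and θ = 203° = 3.543018 rad:
sin φ₂ = sin φ₁ cos δ + cos φ₁ sin δ cos θ = (-0.580845)(0.982034) + (0.814014)(0.188706)(-0.920505) = -0.711808
φ₂ = asin(-0.711808) = -0.792069 rad = -45.38°.
Δλ = atan2( sin θ sin δ cos φ₁ , cos δ − sin φ₁ sin φ₂ ) = atan2(-0.060020, 0.568584) = -0.105171 rad = -6.03°.
λ₂ = 136.12° + -6.03° = 130.09°.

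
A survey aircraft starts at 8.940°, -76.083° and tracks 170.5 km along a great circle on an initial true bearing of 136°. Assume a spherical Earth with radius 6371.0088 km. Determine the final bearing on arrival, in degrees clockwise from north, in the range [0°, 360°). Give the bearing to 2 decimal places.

final bearing 136.16°

Angular distance δ = d/R = 170.5 / 6371.0088 = 0.026762 rad.
Start latitude φ₁ = 0.156032 rad; initial bearing θ = 2.373648 rad.
Applying the spherical law of cosines for sides, sin φ₂ = sin φ₁ cos δ + cos φ₁ sin δ cos θ = 0.136330, so φ₂ = 7.836°.
Δλ = atan2( sin θ sin δ cos φ₁ , cos δ − sin φ₁ sin φ₂ ) = atan2(0.018362, 0.978456) = 0.018764 rad = 1.075°.
λ₂ = λ₁ + Δλ = -75.008°.
The forward bearing on arrival equals the back-azimuth from the destination plus 180°.
Back-azimuth from P₂ (7.84°, -75.01°) to P₁ (8.94°, -76.08°), with Δλ' = λ₁ − λ₂ = -1.08°: atan2( sin Δλ' cos φ₁ , cos φ₂ sin φ₁ − sin φ₂ cos φ₁ cos Δλ' ) = 316.16°.
Final bearing = (316.16° + 180°) mod 360° = 136.16°.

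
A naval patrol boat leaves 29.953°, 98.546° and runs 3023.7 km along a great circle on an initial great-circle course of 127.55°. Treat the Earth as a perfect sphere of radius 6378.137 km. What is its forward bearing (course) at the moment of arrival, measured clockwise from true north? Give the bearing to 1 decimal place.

δ = 3023.7/6378.137 = 0.474073 rad (27.1624°).
With φ₁ = 29.953° = 0.522778 rad and θ = 127.55° = 2.226167 rad:
Applying the spherical law of cosines for sides, sin φ₂ = sin φ₁ cos δ + cos φ₁ sin δ cos θ = 0.203163, so φ₂ = 11.722°.
Δλ = atan2( sin θ sin δ cos φ₁ , cos δ − sin φ₁ sin φ₂ ) = atan2(0.313592, 0.788279) = 0.378625 rad = 21.694°.
λ₂ = λ₁ + Δλ = 120.240°.
The forward bearing on arrival equals the back-azimuth from the destination plus 180°.
Back-azimuth from P₂ (11.7°, 120.2°) to P₁ (30.0°, 98.5°), with Δλ' = λ₁ − λ₂ = -21.7°: atan2( sin Δλ' cos φ₁ , cos φ₂ sin φ₁ − sin φ₂ cos φ₁ cos Δλ' ) = 315.4°.
Final bearing = (315.4° + 180°) mod 360° = 135.4°.

final bearing 135.4°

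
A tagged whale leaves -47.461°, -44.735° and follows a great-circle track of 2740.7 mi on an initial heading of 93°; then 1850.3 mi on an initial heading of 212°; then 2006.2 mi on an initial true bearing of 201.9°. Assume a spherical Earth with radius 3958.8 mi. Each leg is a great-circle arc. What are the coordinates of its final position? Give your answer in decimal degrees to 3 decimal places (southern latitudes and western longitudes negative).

latitude -77.922°, longitude -78.240°

Apply the spherical direct solution leg by leg, carrying full precision between legs.
Leg 1: from (-47.461°, -44.735°), δ = 2740.7/3958.8 = 0.692306 rad, θ = 93° → φ = -36.141°, λ = 7.388°.
Leg 2: from (-36.141°, 7.388°), δ = 1850.3/3958.8 = 0.467389 rad, θ = 212° → φ = -56.625°, λ = -18.335°.
Leg 3: from (-56.625°, -18.335°), δ = 2006.2/3958.8 = 0.506770 rad, θ = 201.9° → φ = -77.922°, λ = -78.240°.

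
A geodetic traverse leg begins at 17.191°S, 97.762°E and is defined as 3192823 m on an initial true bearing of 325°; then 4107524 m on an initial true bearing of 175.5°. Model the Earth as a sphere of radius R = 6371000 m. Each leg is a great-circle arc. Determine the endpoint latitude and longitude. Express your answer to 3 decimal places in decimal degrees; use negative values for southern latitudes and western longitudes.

latitude -30.113°, longitude 84.778°

Apply the spherical direct solution leg by leg, carrying full precision between legs.
Leg 1: from (-17.191°, 97.762°), δ = 3192823/6371000 = 0.501149 rad, θ = 325° → φ = 6.705°, λ = 81.653°.
Leg 2: from (6.705°, 81.653°), δ = 4107524/6371000 = 0.644722 rad, θ = 175.5° → φ = -30.113°, λ = 84.778°.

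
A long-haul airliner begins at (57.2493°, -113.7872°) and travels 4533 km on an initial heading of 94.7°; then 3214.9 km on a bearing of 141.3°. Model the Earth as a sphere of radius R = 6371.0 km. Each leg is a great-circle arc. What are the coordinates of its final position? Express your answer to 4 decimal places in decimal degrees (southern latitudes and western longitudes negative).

Apply the spherical direct solution leg by leg, carrying full precision between legs.
Leg 1: from (57.2493°, -113.7872°), δ = 4533/6371 = 0.711505 rad, θ = 94.7° → φ = 37.4476°, λ = -58.7310°.
Leg 2: from (37.4476°, -58.7310°), δ = 3214.9/6371 = 0.504615 rad, θ = 141.3° → φ = 13.4559°, λ = -40.6224°.

latitude 13.4559°, longitude -40.6224°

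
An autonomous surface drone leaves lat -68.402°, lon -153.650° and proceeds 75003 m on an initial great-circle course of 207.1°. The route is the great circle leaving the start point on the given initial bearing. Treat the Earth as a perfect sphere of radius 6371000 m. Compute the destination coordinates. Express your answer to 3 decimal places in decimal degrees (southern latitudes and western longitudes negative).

Central angle δ = d/R = 0.011773 rad.
Start latitude φ₁ = -1.193840 rad; initial bearing θ = 3.614577 rad.
sin φ₂ = sin φ₁ cos δ + cos φ₁ sin δ cos θ = (-0.929789)(0.999931) + (0.368092)(0.011772)(-0.890213) = -0.933582
φ₂ = asin(-0.933582) = -1.204283 rad = -69.000°.
Δλ = atan2( sin θ sin δ cos φ₁ , cos δ − sin φ₁ sin φ₂ ) = atan2(-0.001974, 0.131896) = -0.014965 rad = -0.857°.
Hence λ₂ = -153.650° + -0.857° = -154.507°.

latitude -69.000°, longitude -154.507°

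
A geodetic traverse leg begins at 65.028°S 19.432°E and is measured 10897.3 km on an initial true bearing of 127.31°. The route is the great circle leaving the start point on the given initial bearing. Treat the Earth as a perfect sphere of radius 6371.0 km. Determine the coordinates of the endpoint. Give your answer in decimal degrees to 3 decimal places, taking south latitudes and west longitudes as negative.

latitude -7.308°, longitude 146.864°

Angular distance δ = d/R = 10897.3 / 6371 = 1.710454 rad.
Converting: φ₁ = -1.134953 rad, θ = 2.221979 rad.
Applying the spherical law of cosines for sides, sin φ₂ = sin φ₁ cos δ + cos φ₁ sin δ cos θ = -0.127210, so φ₂ = -7.308°.
For the longitude increment, Δλ = atan2( sin θ sin δ cos φ₁, cos δ − sin φ₁ sin φ₂ ) = atan2(0.332515, -0.254522) = 127.432°.
Hence λ₂ = 19.432° + 127.432° = 146.864°.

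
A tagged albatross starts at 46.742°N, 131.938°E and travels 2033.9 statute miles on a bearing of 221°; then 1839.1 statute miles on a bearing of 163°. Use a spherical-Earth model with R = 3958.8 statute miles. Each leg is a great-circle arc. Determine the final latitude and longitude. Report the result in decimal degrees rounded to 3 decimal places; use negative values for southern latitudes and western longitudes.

Apply the spherical direct solution leg by leg, carrying full precision between legs.
Leg 1: from (46.742°, 131.938°), δ = 2033.9/3958.8 = 0.513767 rad, θ = 221° → φ = 22.338°, λ = 111.537°.
Leg 2: from (22.338°, 111.537°), δ = 1839.1/3958.8 = 0.464560 rad, θ = 163° → φ = -3.239°, λ = 119.076°.

latitude -3.239°, longitude 119.076°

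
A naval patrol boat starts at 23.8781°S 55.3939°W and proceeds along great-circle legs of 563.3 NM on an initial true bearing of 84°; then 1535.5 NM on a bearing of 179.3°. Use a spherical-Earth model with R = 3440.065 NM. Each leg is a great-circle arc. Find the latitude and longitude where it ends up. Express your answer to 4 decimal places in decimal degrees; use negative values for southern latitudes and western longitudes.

latitude -48.1409°, longitude -44.8293°

Apply the spherical direct solution leg by leg, carrying full precision between legs.
Leg 1: from (-23.8781°, -55.3939°), δ = 563.3/3440.065 = 0.163747 rad, θ = 84° → φ = -22.5690°, λ = -45.2822°.
Leg 2: from (-22.5690°, -45.2822°), δ = 1535.5/3440.065 = 0.446358 rad, θ = 179.3° → φ = -48.1409°, λ = -44.8293°.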